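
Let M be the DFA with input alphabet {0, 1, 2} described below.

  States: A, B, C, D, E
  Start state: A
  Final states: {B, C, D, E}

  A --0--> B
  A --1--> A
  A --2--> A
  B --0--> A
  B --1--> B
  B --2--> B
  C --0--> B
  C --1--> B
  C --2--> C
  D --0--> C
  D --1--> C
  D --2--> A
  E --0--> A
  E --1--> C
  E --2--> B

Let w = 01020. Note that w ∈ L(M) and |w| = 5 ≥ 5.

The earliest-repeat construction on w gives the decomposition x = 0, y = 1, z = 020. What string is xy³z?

0111020

xy^3z = 0·1·1·1·020 = 0111020.
Reading y = 1 takes M from B back to B, so after x·y·y·y the machine is still in B, and z then leads to the accepting state B. Hence 0111020 ∈ L(M).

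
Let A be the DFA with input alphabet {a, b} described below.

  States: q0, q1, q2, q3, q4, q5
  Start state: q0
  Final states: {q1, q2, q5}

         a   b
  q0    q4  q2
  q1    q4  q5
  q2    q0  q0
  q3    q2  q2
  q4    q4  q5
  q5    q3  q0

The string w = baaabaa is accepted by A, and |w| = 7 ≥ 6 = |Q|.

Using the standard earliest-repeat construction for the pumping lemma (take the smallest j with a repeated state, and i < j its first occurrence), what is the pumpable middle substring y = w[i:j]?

State sequence: q0 -b-> q2 -a-> q0 -a-> q4 -a-> q4 -b-> q5 -a-> q3 -a-> q2
First repeat at step 2: q0 was already visited.

So i = 0, j = 2, giving x = w[0:0] = ε, y = w[0:2] = ba, z = w[2:7] = aabaa.
Check: |xy| = 2 ≤ 6 and |y| = 2 ≥ 1. Reading y takes A from q0 back to q0, so every xyⁱz is accepted.
Since A has 6 states, any run of length ≥ 6 visits 6+1 states, so by pigeonhole some state repeats within the first 6 steps — that repeat gives the pumpable loop.

ba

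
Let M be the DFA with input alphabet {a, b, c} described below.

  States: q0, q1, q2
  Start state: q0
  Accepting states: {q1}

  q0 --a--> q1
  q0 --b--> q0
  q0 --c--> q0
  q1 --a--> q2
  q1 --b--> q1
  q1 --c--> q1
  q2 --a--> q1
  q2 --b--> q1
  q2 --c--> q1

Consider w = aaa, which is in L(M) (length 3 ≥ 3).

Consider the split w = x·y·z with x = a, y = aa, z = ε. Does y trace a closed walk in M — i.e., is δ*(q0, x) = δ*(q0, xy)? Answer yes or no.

State sequence: q0 -a-> q1 -a-> q2 -a-> q1

After x (step 1): q1. After xy (step 3): q1.
They match, so y = aa drives M around a cycle from q1 back to itself; pumping y any number of times keeps M in q1 before reading z, and xyⁱz ∈ L(M) for every i ≥ 0.

yes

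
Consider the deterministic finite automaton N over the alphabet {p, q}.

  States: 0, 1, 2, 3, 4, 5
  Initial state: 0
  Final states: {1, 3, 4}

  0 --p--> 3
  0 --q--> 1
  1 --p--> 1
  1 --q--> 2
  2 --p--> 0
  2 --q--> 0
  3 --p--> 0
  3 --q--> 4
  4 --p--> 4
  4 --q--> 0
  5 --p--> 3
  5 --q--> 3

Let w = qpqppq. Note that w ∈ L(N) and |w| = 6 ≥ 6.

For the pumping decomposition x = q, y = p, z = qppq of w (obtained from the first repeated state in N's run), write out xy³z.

xy^3z = q·p·p·p·qppq = qpppqppq.
Reading y = p takes N from 1 back to 1, so after x·y·y·y the machine is still in 1, and z then leads to the accepting state 4. Hence qpppqppq ∈ L(N).

qpppqppq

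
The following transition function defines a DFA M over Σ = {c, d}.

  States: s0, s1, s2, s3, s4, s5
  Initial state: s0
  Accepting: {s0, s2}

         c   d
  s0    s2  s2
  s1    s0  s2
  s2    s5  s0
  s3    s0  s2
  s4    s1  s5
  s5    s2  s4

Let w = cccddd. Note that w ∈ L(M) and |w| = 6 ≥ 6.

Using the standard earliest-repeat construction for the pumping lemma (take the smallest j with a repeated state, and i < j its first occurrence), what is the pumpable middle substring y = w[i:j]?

Run of M on w = c c c d d d:
  step 0: s0  (start)
  step 1: s2  (read c: s0→s2)
  step 2: s5  (read c: s2→s5)
  step 3: s2  (read c: s5→s2)   ← first repeat (s2 seen earlier)
  step 4: s0  (read d: s2→s0)
  step 5: s2  (read d: s0→s2)
  step 6: s0  (read d: s2→s0)

So i = 1, j = 3, giving x = w[0:1] = c, y = w[1:3] = cc, z = w[3:6] = ddd.
Check: |xy| = 3 ≤ 6 and |y| = 2 ≥ 1. Reading y takes M from s2 back to s2, so every xyⁱz is accepted.

cc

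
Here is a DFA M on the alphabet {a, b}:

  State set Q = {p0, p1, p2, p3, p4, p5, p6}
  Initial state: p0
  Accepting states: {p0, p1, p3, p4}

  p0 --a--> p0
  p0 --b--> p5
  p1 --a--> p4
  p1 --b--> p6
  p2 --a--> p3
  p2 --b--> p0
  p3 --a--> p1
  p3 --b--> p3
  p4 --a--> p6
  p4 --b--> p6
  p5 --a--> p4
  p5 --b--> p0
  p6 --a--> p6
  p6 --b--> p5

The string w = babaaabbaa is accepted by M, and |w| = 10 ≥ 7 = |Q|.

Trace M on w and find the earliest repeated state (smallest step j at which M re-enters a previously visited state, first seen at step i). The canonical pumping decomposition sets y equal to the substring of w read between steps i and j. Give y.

a

Run of M on w = b a b a a a b b a a:
  step 0: p0  (start)
  step 1: p5  (read b: p0→p5)
  step 2: p4  (read a: p5→p4)
  step 3: p6  (read b: p4→p6)
  step 4: p6  (read a: p6→p6)   ← first repeat (p6 seen earlier)
  step 5: p6  (read a: p6→p6)
  step 6: p6  (read a: p6→p6)
  step 7: p5  (read b: p6→p5)
  step 8: p0  (read b: p5→p0)
  step 9: p0  (read a: p0→p0)
  step 10: p0  (read a: p0→p0)

So i = 3, j = 4, giving x = w[0:3] = bab, y = w[3:4] = a, z = w[4:10] = aabbaa.
Check: |xy| = 4 ≤ 7 and |y| = 1 ≥ 1. Reading y takes M from p6 back to p6, so every xyⁱz is accepted.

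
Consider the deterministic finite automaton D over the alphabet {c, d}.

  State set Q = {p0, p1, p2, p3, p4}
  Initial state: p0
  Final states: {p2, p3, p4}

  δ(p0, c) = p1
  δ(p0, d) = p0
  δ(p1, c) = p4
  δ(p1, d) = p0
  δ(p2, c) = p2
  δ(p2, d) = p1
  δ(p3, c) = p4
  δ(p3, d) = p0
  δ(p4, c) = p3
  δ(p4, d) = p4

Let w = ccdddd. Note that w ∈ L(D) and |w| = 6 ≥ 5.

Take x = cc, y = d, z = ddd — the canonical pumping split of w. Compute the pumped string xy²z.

xy^2z = cc·d·d·ddd = ccddddd.
Reading y = d takes D from p4 back to p4, so after x·y·y the machine is still in p4, and z then leads to the accepting state p4. Hence ccddddd ∈ L(D).

ccddddd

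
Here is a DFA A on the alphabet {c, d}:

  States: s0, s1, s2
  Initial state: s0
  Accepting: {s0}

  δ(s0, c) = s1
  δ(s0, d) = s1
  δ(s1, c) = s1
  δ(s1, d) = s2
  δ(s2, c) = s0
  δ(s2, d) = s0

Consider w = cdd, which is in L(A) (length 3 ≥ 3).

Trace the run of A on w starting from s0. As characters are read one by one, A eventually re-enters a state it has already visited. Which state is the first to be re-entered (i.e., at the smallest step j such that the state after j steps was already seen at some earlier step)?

s0

State sequence: s0 -c-> s1 -d-> s2 -d-> s0
First repeat at step 3: s0 was already visited.

The earliest repeat is at step j = 3: A is in s0, which it already visited at step i = 0.
Pumping length from the standard proof: p = 3 (the number of states). The repeated state found above gives |xy| = j ≤ 3 and |y| = j − i ≥ 1.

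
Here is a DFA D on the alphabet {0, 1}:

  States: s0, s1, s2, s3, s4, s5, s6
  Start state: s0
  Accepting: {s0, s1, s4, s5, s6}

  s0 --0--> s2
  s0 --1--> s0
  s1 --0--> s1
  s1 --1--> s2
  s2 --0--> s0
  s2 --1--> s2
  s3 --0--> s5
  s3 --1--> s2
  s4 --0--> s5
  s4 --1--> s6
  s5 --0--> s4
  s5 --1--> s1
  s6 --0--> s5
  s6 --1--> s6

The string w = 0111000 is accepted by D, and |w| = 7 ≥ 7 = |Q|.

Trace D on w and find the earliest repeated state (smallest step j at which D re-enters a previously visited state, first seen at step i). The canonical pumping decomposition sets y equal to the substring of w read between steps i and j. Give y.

Run of D on w = 0 1 1 1 0 0 0:
  step 0: s0  (start)
  step 1: s2  (read 0: s0→s2)
  step 2: s2  (read 1: s2→s2)   ← first repeat (s2 seen earlier)
  step 3: s2  (read 1: s2→s2)
  step 4: s2  (read 1: s2→s2)
  step 5: s0  (read 0: s2→s0)
  step 6: s2  (read 0: s0→s2)
  step 7: s0  (read 0: s2→s0)

So i = 1, j = 2, giving x = w[0:1] = 0, y = w[1:2] = 1, z = w[2:7] = 11000.
Check: |xy| = 2 ≤ 7 and |y| = 1 ≥ 1. Reading y takes D from s2 back to s2, so every xyⁱz is accepted.
The DFA has 7 states, so the proof of the pumping lemma guarantees a repeated state among the first 7+1 visited; the segment between the two visits is the pumpable y.

1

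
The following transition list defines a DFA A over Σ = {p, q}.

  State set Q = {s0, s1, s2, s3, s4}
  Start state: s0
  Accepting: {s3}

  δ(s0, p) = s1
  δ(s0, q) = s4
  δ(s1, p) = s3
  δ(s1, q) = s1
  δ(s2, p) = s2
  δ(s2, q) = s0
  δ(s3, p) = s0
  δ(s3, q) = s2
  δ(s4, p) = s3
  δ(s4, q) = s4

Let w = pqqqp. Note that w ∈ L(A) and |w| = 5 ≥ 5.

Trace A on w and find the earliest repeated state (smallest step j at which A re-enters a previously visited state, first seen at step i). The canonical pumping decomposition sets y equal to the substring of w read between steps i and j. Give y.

q

State sequence: s0 -p-> s1 -q-> s1 -q-> s1 -q-> s1 -p-> s3
First repeat at step 2: s1 was already visited.

So i = 1, j = 2, giving x = w[0:1] = p, y = w[1:2] = q, z = w[2:5] = qqp.
Check: |xy| = 2 ≤ 5 and |y| = 1 ≥ 1. Reading y takes A from s1 back to s1, so every xyⁱz is accepted.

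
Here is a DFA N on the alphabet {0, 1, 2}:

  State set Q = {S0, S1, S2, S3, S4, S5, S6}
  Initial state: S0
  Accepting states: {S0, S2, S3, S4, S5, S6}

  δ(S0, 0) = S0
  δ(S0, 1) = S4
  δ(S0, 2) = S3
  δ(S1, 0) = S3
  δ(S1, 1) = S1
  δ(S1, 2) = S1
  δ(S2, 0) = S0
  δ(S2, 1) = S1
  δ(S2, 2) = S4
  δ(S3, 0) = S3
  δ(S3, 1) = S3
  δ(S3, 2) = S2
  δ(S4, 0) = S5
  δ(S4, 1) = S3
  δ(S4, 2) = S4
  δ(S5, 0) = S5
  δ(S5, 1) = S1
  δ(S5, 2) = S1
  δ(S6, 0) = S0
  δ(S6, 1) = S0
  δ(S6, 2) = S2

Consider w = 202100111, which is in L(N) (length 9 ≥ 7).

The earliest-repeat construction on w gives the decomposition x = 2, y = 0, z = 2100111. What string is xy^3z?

xy^3z = 2·0·0·0·2100111 = 20002100111.
Reading y = 0 takes N from S3 back to S3, so after x·y·y·y the machine is still in S3, and z then leads to the accepting state S3. Hence 20002100111 ∈ L(N).

20002100111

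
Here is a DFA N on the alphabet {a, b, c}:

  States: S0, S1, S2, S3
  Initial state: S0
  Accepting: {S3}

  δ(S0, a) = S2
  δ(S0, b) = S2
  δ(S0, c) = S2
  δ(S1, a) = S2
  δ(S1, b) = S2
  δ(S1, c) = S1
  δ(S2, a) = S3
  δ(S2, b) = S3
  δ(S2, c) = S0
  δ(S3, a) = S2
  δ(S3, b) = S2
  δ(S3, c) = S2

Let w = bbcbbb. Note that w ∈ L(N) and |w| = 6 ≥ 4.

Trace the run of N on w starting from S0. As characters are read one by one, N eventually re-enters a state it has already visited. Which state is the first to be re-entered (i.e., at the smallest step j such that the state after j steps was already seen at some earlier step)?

Run of N on w = b b c b b b:
  step 0: S0  (start)
  step 1: S2  (read b: S0→S2)
  step 2: S3  (read b: S2→S3)
  step 3: S2  (read c: S3→S2)   ← first repeat (S2 seen earlier)
  step 4: S3  (read b: S2→S3)
  step 5: S2  (read b: S3→S2)
  step 6: S3  (read b: S2→S3)

The earliest repeat is at step j = 3: N is in S2, which it already visited at step i = 1.
The DFA has 4 states, so the proof of the pumping lemma guarantees a repeated state among the first 4+1 visited; the segment between the two visits is the pumpable y.

S2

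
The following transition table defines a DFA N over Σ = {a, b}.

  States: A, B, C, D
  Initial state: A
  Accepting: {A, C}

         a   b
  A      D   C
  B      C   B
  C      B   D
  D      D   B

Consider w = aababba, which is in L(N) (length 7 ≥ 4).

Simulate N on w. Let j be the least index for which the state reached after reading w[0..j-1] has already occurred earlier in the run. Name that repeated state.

State sequence: A -a-> D -a-> D -b-> B -a-> C -b-> D -b-> B -a-> C
First repeat at step 2: D was already visited.

The earliest repeat is at step j = 2: N is in D, which it already visited at step i = 1.
The DFA has 4 states, so the proof of the pumping lemma guarantees a repeated state among the first 4+1 visited; the segment between the two visits is the pumpable y.

D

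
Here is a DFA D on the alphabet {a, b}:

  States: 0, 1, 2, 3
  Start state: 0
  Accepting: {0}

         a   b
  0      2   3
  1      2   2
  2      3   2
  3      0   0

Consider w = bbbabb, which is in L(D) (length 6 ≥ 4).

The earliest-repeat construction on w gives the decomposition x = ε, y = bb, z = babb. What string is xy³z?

bbbbbbbabb

xy^3z = ε·bb·bb·bb·babb = bbbbbbbabb.
Reading y = bb takes D from 0 back to 0, so after x·y·y·y the machine is still in 0, and z then leads to the accepting state 0. Hence bbbbbbbabb ∈ L(D).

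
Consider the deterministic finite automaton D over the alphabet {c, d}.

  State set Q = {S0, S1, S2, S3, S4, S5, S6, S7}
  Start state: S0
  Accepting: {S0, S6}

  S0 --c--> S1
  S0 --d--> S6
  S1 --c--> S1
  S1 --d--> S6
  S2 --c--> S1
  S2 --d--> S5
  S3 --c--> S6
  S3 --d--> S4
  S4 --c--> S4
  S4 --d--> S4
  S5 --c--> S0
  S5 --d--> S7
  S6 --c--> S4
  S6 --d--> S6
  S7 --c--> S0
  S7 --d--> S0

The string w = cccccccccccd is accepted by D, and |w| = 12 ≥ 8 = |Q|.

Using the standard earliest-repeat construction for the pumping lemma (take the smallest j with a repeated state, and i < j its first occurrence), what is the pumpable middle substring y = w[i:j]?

State sequence: S0 -c-> S1 -c-> S1 -c-> S1 -c-> S1 -c-> S1 -c-> S1 -c-> S1 -c-> S1 -c-> S1 -c-> S1 -c-> S1 -d-> S6
First repeat at step 2: S1 was already visited.

So i = 1, j = 2, giving x = w[0:1] = c, y = w[1:2] = c, z = w[2:12] = cccccccccd.
Check: |xy| = 2 ≤ 8 and |y| = 1 ≥ 1. Reading y takes D from S1 back to S1, so every xyⁱz is accepted.
Pumping length from the standard proof: p = 8 (the number of states). The repeated state found above gives |xy| = j ≤ 8 and |y| = j − i ≥ 1.

c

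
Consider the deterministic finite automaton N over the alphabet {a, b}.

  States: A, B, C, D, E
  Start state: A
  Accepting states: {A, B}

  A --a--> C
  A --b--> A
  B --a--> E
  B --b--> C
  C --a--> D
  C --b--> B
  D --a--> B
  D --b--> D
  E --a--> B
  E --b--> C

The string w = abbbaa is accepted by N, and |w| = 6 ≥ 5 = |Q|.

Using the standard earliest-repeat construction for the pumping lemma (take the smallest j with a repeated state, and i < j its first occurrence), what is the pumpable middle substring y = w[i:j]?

State sequence: A -a-> C -b-> B -b-> C -b-> B -a-> E -a-> B
First repeat at step 3: C was already visited.

So i = 1, j = 3, giving x = w[0:1] = a, y = w[1:3] = bb, z = w[3:6] = baa.
Check: |xy| = 3 ≤ 5 and |y| = 2 ≥ 1. Reading y takes N from C back to C, so every xyⁱz is accepted.

bb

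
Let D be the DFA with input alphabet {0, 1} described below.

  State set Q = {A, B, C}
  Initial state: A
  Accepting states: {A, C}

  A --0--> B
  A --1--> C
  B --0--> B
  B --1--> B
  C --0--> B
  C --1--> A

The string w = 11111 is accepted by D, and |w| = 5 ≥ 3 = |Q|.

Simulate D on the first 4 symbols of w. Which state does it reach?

Run of D on the first 4 characters of w = 1 1 1 1:
  step 0: A  (start)
  step 1: C  (read 1: A→C)
  step 2: A  (read 1: C→A)
  step 3: C  (read 1: A→C)
  step 4: A  (read 1: C→A)

After reading 4 characters, D is in state A.

A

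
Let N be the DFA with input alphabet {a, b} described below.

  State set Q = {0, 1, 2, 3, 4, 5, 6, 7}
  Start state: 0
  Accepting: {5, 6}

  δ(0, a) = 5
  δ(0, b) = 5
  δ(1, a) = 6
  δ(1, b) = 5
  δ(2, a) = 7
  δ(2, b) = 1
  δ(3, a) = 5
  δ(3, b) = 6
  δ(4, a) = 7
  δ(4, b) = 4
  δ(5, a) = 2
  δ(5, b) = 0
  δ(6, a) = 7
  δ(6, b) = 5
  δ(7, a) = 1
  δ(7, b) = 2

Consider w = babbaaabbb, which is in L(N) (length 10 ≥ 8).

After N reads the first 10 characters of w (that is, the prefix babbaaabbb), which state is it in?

Run of N on the first 10 characters of w = b a b b a a a b b b:
  step 0: 0  (start)
  step 1: 5  (read b: 0→5)
  step 2: 2  (read a: 5→2)
  step 3: 1  (read b: 2→1)
  step 4: 5  (read b: 1→5)
  step 5: 2  (read a: 5→2)
  step 6: 7  (read a: 2→7)
  step 7: 1  (read a: 7→1)
  step 8: 5  (read b: 1→5)
  step 9: 0  (read b: 5→0)
  step 10: 5  (read b: 0→5)

After reading 10 characters, N is in state 5.

5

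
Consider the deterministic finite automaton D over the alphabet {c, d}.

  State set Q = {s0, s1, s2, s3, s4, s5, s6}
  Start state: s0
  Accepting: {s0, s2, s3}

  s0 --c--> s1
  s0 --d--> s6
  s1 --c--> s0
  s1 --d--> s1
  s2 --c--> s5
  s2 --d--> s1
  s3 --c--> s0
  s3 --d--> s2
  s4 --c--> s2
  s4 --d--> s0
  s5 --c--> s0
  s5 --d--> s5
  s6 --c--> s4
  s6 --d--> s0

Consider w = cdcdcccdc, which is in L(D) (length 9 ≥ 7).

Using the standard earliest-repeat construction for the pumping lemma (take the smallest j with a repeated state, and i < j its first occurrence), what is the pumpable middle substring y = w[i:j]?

Run of D on w = c d c d c c c d c:
  step 0: s0  (start)
  step 1: s1  (read c: s0→s1)
  step 2: s1  (read d: s1→s1)   ← first repeat (s1 seen earlier)
  step 3: s0  (read c: s1→s0)
  step 4: s6  (read d: s0→s6)
  step 5: s4  (read c: s6→s4)
  step 6: s2  (read c: s4→s2)
  step 7: s5  (read c: s2→s5)
  step 8: s5  (read d: s5→s5)
  step 9: s0  (read c: s5→s0)

So i = 1, j = 2, giving x = w[0:1] = c, y = w[1:2] = d, z = w[2:9] = cdcccdc.
Check: |xy| = 2 ≤ 7 and |y| = 1 ≥ 1. Reading y takes D from s1 back to s1, so every xyⁱz is accepted.
Pumping length from the standard proof: p = 7 (the number of states). The repeated state found above gives |xy| = j ≤ 7 and |y| = j − i ≥ 1.

d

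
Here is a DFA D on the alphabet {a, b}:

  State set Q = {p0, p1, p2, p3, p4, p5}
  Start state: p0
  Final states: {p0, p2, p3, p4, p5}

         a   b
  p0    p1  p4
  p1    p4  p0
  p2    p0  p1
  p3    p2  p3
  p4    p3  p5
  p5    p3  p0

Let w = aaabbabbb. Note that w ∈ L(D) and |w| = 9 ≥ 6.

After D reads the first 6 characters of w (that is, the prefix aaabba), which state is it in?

Run of D on the first 6 characters of w = a a a b b a:
  step 0: p0  (start)
  step 1: p1  (read a: p0→p1)
  step 2: p4  (read a: p1→p4)
  step 3: p3  (read a: p4→p3)
  step 4: p3  (read b: p3→p3)
  step 5: p3  (read b: p3→p3)
  step 6: p2  (read a: p3→p2)

After reading 6 characters, D is in state p2.

p2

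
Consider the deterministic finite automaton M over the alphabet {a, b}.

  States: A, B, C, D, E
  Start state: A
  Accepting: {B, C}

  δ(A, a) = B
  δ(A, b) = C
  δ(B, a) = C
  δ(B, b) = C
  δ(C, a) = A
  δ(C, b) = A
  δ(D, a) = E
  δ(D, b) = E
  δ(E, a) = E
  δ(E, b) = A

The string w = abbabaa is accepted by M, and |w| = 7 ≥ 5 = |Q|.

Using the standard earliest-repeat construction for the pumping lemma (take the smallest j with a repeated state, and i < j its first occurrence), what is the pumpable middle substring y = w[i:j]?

abb

State sequence: A -a-> B -b-> C -b-> A -a-> B -b-> C -a-> A -a-> B
First repeat at step 3: A was already visited.

So i = 0, j = 3, giving x = w[0:0] = ε, y = w[0:3] = abb, z = w[3:7] = abaa.
Check: |xy| = 3 ≤ 5 and |y| = 3 ≥ 1. Reading y takes M from A back to A, so every xyⁱz is accepted.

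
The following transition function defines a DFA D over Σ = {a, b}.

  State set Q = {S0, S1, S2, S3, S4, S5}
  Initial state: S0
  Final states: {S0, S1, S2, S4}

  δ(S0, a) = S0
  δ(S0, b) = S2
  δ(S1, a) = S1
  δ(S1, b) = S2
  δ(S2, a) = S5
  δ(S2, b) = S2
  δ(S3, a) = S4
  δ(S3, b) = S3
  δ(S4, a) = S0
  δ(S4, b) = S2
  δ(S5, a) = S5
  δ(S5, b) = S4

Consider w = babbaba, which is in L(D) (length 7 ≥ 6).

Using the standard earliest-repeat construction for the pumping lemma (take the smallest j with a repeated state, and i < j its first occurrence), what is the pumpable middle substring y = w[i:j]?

Run of D on w = b a b b a b a:
  step 0: S0  (start)
  step 1: S2  (read b: S0→S2)
  step 2: S5  (read a: S2→S5)
  step 3: S4  (read b: S5→S4)
  step 4: S2  (read b: S4→S2)   ← first repeat (S2 seen earlier)
  step 5: S5  (read a: S2→S5)
  step 6: S4  (read b: S5→S4)
  step 7: S0  (read a: S4→S0)

So i = 1, j = 4, giving x = w[0:1] = b, y = w[1:4] = abb, z = w[4:7] = aba.
Check: |xy| = 4 ≤ 6 and |y| = 3 ≥ 1. Reading y takes D from S2 back to S2, so every xyⁱz is accepted.
Since D has 6 states, any run of length ≥ 6 visits 6+1 states, so by pigeonhole some state repeats within the first 6 steps — that repeat gives the pumpable loop.

abb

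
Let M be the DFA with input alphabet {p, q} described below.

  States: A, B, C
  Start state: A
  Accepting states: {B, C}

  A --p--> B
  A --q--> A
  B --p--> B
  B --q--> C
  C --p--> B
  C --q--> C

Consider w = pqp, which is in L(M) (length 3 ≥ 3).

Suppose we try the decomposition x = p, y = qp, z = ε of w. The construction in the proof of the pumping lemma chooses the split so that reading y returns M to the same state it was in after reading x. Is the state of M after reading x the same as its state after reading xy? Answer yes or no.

yes

State sequence: A -p-> B -q-> C -p-> B

After x (step 1): B. After xy (step 3): B.
They match, so y = qp drives M around a cycle from B back to itself; pumping y any number of times keeps M in B before reading z, and xyⁱz ∈ L(M) for every i ≥ 0.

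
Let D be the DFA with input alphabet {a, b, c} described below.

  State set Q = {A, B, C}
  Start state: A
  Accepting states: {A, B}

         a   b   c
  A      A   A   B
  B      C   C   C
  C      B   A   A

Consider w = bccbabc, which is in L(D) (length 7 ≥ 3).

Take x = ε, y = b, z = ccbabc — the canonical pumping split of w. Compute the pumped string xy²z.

xy^2z = ε·b·b·ccbabc = bbccbabc.
Reading y = b takes D from A back to A, so after x·y·y the machine is still in A, and z then leads to the accepting state B. Hence bbccbabc ∈ L(D).

bbccbabc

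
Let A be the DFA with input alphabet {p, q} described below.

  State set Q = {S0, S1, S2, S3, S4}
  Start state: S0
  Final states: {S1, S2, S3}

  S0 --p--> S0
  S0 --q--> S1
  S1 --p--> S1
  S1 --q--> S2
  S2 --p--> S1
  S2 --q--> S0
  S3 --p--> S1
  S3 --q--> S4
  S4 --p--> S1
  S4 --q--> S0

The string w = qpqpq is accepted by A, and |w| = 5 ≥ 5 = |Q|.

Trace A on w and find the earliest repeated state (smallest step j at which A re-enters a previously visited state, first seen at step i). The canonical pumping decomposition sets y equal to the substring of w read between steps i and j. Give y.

Run of A on w = q p q p q:
  step 0: S0  (start)
  step 1: S1  (read q: S0→S1)
  step 2: S1  (read p: S1→S1)   ← first repeat (S1 seen earlier)
  step 3: S2  (read q: S1→S2)
  step 4: S1  (read p: S2→S1)
  step 5: S2  (read q: S1→S2)

So i = 1, j = 2, giving x = w[0:1] = q, y = w[1:2] = p, z = w[2:5] = qpq.
Check: |xy| = 2 ≤ 5 and |y| = 1 ≥ 1. Reading y takes A from S1 back to S1, so every xyⁱz is accepted.
Pumping length from the standard proof: p = 5 (the number of states). The repeated state found above gives |xy| = j ≤ 5 and |y| = j − i ≥ 1.

p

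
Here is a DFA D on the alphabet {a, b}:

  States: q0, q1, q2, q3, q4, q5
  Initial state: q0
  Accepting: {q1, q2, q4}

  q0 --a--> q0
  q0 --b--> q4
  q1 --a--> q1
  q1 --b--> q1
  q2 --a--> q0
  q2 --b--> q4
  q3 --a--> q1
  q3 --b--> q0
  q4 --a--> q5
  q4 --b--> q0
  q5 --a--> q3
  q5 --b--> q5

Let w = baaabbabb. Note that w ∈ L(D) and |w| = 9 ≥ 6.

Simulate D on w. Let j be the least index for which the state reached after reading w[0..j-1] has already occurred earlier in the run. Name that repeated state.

State sequence: q0 -b-> q4 -a-> q5 -a-> q3 -a-> q1 -b-> q1 -b-> q1 -a-> q1 -b-> q1 -b-> q1
First repeat at step 5: q1 was already visited.

The earliest repeat is at step j = 5: D is in q1, which it already visited at step i = 4.
The DFA has 6 states, so the proof of the pumping lemma guarantees a repeated state among the first 6+1 visited; the segment between the two visits is the pumpable y.

q1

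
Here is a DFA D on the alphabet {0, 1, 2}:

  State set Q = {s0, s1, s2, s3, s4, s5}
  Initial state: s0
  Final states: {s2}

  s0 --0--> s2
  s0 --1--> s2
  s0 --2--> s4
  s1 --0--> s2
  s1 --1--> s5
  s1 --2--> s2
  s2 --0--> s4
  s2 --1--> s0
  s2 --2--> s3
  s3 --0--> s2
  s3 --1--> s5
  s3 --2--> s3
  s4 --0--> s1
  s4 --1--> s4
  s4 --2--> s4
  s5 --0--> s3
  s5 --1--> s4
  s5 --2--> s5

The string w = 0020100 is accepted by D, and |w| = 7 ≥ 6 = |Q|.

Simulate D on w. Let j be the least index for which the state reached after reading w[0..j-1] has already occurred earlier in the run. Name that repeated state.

Run of D on w = 0 0 2 0 1 0 0:
  step 0: s0  (start)
  step 1: s2  (read 0: s0→s2)
  step 2: s4  (read 0: s2→s4)
  step 3: s4  (read 2: s4→s4)   ← first repeat (s4 seen earlier)
  step 4: s1  (read 0: s4→s1)
  step 5: s5  (read 1: s1→s5)
  step 6: s3  (read 0: s5→s3)
  step 7: s2  (read 0: s3→s2)

The earliest repeat is at step j = 3: D is in s4, which it already visited at step i = 2.

s4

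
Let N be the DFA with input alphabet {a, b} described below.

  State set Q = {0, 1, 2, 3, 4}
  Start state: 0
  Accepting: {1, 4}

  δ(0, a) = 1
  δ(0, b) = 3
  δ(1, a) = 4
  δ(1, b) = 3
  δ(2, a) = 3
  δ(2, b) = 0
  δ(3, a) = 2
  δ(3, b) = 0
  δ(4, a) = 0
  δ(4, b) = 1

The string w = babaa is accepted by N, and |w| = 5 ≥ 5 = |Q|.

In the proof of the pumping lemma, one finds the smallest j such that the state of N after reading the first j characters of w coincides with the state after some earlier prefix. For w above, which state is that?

Run of N on w = b a b a a:
  step 0: 0  (start)
  step 1: 3  (read b: 0→3)
  step 2: 2  (read a: 3→2)
  step 3: 0  (read b: 2→0)   ← first repeat (0 seen earlier)
  step 4: 1  (read a: 0→1)
  step 5: 4  (read a: 1→4)

The earliest repeat is at step j = 3: N is in 0, which it already visited at step i = 0.

0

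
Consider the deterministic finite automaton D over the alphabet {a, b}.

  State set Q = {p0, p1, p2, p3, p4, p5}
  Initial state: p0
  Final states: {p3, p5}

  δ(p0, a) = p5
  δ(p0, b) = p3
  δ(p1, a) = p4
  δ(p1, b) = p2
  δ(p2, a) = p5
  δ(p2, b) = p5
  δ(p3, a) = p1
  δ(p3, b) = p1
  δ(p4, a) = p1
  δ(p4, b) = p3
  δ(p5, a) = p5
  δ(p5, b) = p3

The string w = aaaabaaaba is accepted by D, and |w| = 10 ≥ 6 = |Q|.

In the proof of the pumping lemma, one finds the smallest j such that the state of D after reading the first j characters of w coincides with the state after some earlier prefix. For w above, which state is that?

p5

Run of D on w = a a a a b a a a b a:
  step 0: p0  (start)
  step 1: p5  (read a: p0→p5)
  step 2: p5  (read a: p5→p5)   ← first repeat (p5 seen earlier)
  step 3: p5  (read a: p5→p5)
  step 4: p5  (read a: p5→p5)
  step 5: p3  (read b: p5→p3)
  step 6: p1  (read a: p3→p1)
  step 7: p4  (read a: p1→p4)
  step 8: p1  (read a: p4→p1)
  step 9: p2  (read b: p1→p2)
  step 10: p5  (read a: p2→p5)

The earliest repeat is at step j = 2: D is in p5, which it already visited at step i = 1.
With |Q| = 6, pigeonhole forces a state repeat no later than step 6; the substring read between the first and second visits to that state can be pumped.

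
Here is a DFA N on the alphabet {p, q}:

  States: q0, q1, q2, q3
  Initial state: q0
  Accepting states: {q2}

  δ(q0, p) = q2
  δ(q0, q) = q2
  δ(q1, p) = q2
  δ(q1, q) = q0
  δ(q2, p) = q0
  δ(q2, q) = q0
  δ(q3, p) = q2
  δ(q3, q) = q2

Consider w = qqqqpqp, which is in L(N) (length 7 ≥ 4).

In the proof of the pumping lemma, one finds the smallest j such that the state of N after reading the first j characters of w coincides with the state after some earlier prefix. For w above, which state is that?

Run of N on w = q q q q p q p:
  step 0: q0  (start)
  step 1: q2  (read q: q0→q2)
  step 2: q0  (read q: q2→q0)   ← first repeat (q0 seen earlier)
  step 3: q2  (read q: q0→q2)
  step 4: q0  (read q: q2→q0)
  step 5: q2  (read p: q0→q2)
  step 6: q0  (read q: q2→q0)
  step 7: q2  (read p: q0→q2)

The earliest repeat is at step j = 2: N is in q0, which it already visited at step i = 0.
With |Q| = 4, pigeonhole forces a state repeat no later than step 4; the substring read between the first and second visits to that state can be pumped.

q0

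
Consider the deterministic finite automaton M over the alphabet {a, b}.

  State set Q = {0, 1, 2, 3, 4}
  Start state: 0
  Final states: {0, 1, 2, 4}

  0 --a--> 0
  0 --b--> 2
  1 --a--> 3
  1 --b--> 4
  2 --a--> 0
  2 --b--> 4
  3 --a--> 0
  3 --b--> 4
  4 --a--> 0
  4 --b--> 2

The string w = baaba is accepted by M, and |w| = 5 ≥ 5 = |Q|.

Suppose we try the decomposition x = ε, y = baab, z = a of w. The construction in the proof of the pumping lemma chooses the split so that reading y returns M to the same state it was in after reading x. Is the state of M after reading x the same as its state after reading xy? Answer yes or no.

no

State sequence: 0 -b-> 2 -a-> 0 -a-> 0 -b-> 2

After x (step 0): 0. After xy (step 4): 2.
They differ (0 ≠ 2), so y is not a cycle from the state after x; this split is not the one the pumping-lemma construction produces, and pumping y need not keep the string in L(M).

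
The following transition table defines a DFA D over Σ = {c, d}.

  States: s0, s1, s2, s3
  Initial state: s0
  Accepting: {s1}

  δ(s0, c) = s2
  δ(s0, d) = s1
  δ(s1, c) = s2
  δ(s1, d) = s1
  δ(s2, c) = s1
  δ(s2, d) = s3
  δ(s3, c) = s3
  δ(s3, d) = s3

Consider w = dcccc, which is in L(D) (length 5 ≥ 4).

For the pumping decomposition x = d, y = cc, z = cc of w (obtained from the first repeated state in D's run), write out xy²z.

dcccccc

xy^2z = d·cc·cc·cc = dcccccc.
Reading y = cc takes D from s1 back to s1, so after x·y·y the machine is still in s1, and z then leads to the accepting state s1. Hence dcccccc ∈ L(D).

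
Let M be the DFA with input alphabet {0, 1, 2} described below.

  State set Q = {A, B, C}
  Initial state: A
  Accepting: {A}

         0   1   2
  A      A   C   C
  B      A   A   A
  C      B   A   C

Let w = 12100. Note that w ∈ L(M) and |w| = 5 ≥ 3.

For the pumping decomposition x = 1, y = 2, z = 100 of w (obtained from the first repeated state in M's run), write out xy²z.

122100

xy^2z = 1·2·2·100 = 122100.
Reading y = 2 takes M from C back to C, so after x·y·y the machine is still in C, and z then leads to the accepting state A. Hence 122100 ∈ L(M).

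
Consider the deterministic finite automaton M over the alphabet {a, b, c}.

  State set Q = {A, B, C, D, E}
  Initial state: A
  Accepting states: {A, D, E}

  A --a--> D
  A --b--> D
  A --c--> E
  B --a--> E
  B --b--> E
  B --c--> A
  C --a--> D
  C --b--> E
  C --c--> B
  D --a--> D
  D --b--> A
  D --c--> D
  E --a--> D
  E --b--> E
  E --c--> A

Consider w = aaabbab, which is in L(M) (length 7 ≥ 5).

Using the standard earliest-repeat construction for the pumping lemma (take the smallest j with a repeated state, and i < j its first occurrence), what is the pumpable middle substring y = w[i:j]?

Run of M on w = a a a b b a b:
  step 0: A  (start)
  step 1: D  (read a: A→D)
  step 2: D  (read a: D→D)   ← first repeat (D seen earlier)
  step 3: D  (read a: D→D)
  step 4: A  (read b: D→A)
  step 5: D  (read b: A→D)
  step 6: D  (read a: D→D)
  step 7: A  (read b: D→A)

So i = 1, j = 2, giving x = w[0:1] = a, y = w[1:2] = a, z = w[2:7] = abbab.
Check: |xy| = 2 ≤ 5 and |y| = 1 ≥ 1. Reading y takes M from D back to D, so every xyⁱz is accepted.
With |Q| = 5, pigeonhole forces a state repeat no later than step 5; the substring read between the first and second visits to that state can be pumped.

a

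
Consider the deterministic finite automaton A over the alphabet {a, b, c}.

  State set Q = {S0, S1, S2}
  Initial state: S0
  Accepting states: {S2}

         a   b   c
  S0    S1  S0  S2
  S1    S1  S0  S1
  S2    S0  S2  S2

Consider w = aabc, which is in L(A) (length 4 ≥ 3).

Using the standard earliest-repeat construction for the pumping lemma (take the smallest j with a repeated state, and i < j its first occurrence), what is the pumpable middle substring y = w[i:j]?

a

State sequence: S0 -a-> S1 -a-> S1 -b-> S0 -c-> S2
First repeat at step 2: S1 was already visited.

So i = 1, j = 2, giving x = w[0:1] = a, y = w[1:2] = a, z = w[2:4] = bc.
Check: |xy| = 2 ≤ 3 and |y| = 1 ≥ 1. Reading y takes A from S1 back to S1, so every xyⁱz is accepted.
With |Q| = 3, pigeonhole forces a state repeat no later than step 3; the substring read between the first and second visits to that state can be pumped.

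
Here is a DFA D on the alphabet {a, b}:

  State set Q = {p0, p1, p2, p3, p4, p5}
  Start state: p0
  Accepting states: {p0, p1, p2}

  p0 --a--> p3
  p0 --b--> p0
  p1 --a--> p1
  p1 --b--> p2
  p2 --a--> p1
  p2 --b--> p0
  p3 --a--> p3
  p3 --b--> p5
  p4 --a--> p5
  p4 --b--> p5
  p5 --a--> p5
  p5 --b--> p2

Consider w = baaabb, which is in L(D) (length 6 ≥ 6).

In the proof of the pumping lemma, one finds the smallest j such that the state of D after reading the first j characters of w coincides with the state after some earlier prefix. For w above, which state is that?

State sequence: p0 -b-> p0 -a-> p3 -a-> p3 -a-> p3 -b-> p5 -b-> p2
First repeat at step 1: p0 was already visited.

The earliest repeat is at step j = 1: D is in p0, which it already visited at step i = 0.
Since D has 6 states, any run of length ≥ 6 visits 6+1 states, so by pigeonhole some state repeats within the first 6 steps — that repeat gives the pumpable loop.

p0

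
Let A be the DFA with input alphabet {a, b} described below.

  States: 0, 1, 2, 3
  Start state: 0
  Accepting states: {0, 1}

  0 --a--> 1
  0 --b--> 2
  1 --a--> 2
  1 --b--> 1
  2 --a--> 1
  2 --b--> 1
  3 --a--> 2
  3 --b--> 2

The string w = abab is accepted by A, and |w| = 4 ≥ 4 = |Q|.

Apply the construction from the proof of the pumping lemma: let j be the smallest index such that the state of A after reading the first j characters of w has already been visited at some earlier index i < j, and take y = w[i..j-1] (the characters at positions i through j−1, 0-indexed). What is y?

State sequence: 0 -a-> 1 -b-> 1 -a-> 2 -b-> 1
First repeat at step 2: 1 was already visited.

So i = 1, j = 2, giving x = w[0:1] = a, y = w[1:2] = b, z = w[2:4] = ab.
Check: |xy| = 2 ≤ 4 and |y| = 1 ≥ 1. Reading y takes A from 1 back to 1, so every xyⁱz is accepted.
The DFA has 4 states, so the proof of the pumping lemma guarantees a repeated state among the first 4+1 visited; the segment between the two visits is the pumpable y.

b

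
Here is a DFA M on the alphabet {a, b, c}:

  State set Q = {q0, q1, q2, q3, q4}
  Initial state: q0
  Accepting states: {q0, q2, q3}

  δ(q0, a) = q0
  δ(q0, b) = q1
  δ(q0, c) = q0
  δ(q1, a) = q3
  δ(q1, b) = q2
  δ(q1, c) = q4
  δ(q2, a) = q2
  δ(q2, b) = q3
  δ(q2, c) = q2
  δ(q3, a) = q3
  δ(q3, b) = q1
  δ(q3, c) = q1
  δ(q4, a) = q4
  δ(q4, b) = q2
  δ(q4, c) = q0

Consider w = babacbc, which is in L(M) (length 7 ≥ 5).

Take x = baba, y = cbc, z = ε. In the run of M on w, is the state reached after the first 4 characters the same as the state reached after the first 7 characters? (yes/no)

no

Run of M on the first 7 characters of w = b a b a c b c:
  step 0: q0  (start)
  step 1: q1  (read b: q0→q1)
  step 2: q3  (read a: q1→q3)
  step 3: q1  (read b: q3→q1)
  step 4: q3  (read a: q1→q3)
  step 5: q1  (read c: q3→q1)
  step 6: q2  (read b: q1→q2)
  step 7: q2  (read c: q2→q2)

After x (step 4): q3. After xy (step 7): q2.
They differ (q3 ≠ q2), so y is not a cycle from the state after x; this split is not the one the pumping-lemma construction produces, and pumping y need not keep the string in L(M).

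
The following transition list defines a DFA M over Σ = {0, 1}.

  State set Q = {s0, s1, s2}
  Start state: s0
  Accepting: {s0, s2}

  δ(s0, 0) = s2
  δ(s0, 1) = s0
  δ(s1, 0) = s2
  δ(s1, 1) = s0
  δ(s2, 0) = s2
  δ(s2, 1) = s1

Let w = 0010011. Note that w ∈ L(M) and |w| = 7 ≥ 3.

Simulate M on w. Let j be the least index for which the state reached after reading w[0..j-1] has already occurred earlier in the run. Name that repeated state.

Run of M on w = 0 0 1 0 0 1 1:
  step 0: s0  (start)
  step 1: s2  (read 0: s0→s2)
  step 2: s2  (read 0: s2→s2)   ← first repeat (s2 seen earlier)
  step 3: s1  (read 1: s2→s1)
  step 4: s2  (read 0: s1→s2)
  step 5: s2  (read 0: s2→s2)
  step 6: s1  (read 1: s2→s1)
  step 7: s0  (read 1: s1→s0)

The earliest repeat is at step j = 2: M is in s2, which it already visited at step i = 1.
Since M has 3 states, any run of length ≥ 3 visits 3+1 states, so by pigeonhole some state repeats within the first 3 steps — that repeat gives the pumpable loop.

s2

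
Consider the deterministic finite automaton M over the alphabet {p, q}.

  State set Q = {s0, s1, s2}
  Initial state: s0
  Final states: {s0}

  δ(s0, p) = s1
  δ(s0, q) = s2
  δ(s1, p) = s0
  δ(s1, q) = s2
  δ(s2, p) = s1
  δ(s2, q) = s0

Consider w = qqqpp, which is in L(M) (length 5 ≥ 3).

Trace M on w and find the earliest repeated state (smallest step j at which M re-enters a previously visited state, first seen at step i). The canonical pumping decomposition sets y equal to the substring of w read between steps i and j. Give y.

State sequence: s0 -q-> s2 -q-> s0 -q-> s2 -p-> s1 -p-> s0
First repeat at step 2: s0 was already visited.

So i = 0, j = 2, giving x = w[0:0] = ε, y = w[0:2] = qq, z = w[2:5] = qpp.
Check: |xy| = 2 ≤ 3 and |y| = 2 ≥ 1. Reading y takes M from s0 back to s0, so every xyⁱz is accepted.
The DFA has 3 states, so the proof of the pumping lemma guarantees a repeated state among the first 3+1 visited; the segment between the two visits is the pumpable y.

qq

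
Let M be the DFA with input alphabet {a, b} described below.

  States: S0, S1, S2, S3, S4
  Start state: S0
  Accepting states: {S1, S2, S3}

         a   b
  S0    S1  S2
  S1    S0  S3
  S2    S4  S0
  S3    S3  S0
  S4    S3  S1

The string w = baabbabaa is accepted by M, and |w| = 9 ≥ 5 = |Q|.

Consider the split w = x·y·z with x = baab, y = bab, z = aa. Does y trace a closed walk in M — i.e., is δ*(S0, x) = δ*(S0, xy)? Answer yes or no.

no

Run of M on the first 7 characters of w = b a a b b a b:
  step 0: S0  (start)
  step 1: S2  (read b: S0→S2)
  step 2: S4  (read a: S2→S4)
  step 3: S3  (read a: S4→S3)
  step 4: S0  (read b: S3→S0)
  step 5: S2  (read b: S0→S2)
  step 6: S4  (read a: S2→S4)
  step 7: S1  (read b: S4→S1)

After x (step 4): S0. After xy (step 7): S1.
They differ (S0 ≠ S1), so y is not a cycle from the state after x; this split is not the one the pumping-lemma construction produces, and pumping y need not keep the string in L(M).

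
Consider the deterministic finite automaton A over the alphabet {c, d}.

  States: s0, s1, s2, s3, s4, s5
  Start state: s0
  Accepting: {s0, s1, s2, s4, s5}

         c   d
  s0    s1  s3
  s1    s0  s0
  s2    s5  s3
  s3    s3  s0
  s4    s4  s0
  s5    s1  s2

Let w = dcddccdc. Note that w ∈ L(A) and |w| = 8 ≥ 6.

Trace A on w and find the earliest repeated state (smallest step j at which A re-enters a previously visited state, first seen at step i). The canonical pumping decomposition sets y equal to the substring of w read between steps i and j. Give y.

Run of A on w = d c d d c c d c:
  step 0: s0  (start)
  step 1: s3  (read d: s0→s3)
  step 2: s3  (read c: s3→s3)   ← first repeat (s3 seen earlier)
  step 3: s0  (read d: s3→s0)
  step 4: s3  (read d: s0→s3)
  step 5: s3  (read c: s3→s3)
  step 6: s3  (read c: s3→s3)
  step 7: s0  (read d: s3→s0)
  step 8: s1  (read c: s0→s1)

So i = 1, j = 2, giving x = w[0:1] = d, y = w[1:2] = c, z = w[2:8] = ddccdc.
Check: |xy| = 2 ≤ 6 and |y| = 1 ≥ 1. Reading y takes A from s3 back to s3, so every xyⁱz is accepted.

c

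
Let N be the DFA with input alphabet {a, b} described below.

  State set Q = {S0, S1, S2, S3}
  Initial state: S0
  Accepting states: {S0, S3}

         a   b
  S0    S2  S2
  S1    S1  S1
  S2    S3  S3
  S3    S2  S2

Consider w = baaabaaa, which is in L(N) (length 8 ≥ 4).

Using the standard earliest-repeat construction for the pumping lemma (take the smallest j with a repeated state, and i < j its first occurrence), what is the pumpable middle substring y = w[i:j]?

Run of N on w = b a a a b a a a:
  step 0: S0  (start)
  step 1: S2  (read b: S0→S2)
  step 2: S3  (read a: S2→S3)
  step 3: S2  (read a: S3→S2)   ← first repeat (S2 seen earlier)
  step 4: S3  (read a: S2→S3)
  step 5: S2  (read b: S3→S2)
  step 6: S3  (read a: S2→S3)
  step 7: S2  (read a: S3→S2)
  step 8: S3  (read a: S2→S3)

So i = 1, j = 3, giving x = w[0:1] = b, y = w[1:3] = aa, z = w[3:8] = abaaa.
Check: |xy| = 3 ≤ 4 and |y| = 2 ≥ 1. Reading y takes N from S2 back to S2, so every xyⁱz is accepted.

aa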